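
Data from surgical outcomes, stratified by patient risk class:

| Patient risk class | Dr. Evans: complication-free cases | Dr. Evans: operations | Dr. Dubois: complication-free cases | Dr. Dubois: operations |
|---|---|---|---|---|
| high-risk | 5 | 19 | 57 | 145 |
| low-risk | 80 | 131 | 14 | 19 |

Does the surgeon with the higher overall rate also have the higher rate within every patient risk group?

High-risk: Dr. Evans 5/19 = 26.3%, Dr. Dubois 57/145 = 39.3% → Dr. Dubois
Low-risk: Dr. Evans 80/131 = 61.1%, Dr. Dubois 14/19 = 73.7% → Dr. Dubois
Overall: Dr. Evans 85/150 = 56.7%, Dr. Dubois 71/164 = 43.3% → Dr. Evans
Dr. Dubois wins each patient risk group but Dr. Evans wins overall — the comparison reverses. Dr. Dubois's operations skew toward high-risk, which has a lower base rate.

No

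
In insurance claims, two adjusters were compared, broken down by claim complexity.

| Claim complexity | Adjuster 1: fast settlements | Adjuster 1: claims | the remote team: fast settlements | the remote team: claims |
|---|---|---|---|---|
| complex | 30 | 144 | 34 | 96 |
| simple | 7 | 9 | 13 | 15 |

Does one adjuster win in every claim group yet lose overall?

No

Complex: Adjuster 1 30/144 = 20.8%, the remote team 34/96 = 35.4% → the remote team
Simple: Adjuster 1 7/9 = 77.8%, the remote team 13/15 = 86.7% → the remote team
Overall: Adjuster 1 37/153 = 24.2%, the remote team 47/111 = 42.3% → the remote team
The remote team wins overall and in every claim group — no reversal.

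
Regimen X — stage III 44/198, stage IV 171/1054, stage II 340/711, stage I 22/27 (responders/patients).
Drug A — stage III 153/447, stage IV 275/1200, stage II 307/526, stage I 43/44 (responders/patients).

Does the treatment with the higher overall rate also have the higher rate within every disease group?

Yes

Stage III: Regimen X 44/198 = 22.2%, Drug A 153/447 = 34.2% → Drug A
Stage IV: Regimen X 171/1054 = 16.2%, Drug A 275/1200 = 22.9% → Drug A
Stage II: Regimen X 340/711 = 47.8%, Drug A 307/526 = 58.4% → Drug A
Stage I: Regimen X 22/27 = 81.5%, Drug A 43/44 = 97.7% → Drug A
Overall: Regimen X 577/1990 = 29.0%, Drug A 778/2217 = 35.1% → Drug A
Drug A wins overall and in every disease group — no reversal.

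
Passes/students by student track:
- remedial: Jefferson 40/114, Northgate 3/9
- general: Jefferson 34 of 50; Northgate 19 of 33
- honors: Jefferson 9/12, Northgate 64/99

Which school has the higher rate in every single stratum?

Jefferson

Remedial: Jefferson 40/114 = 35.1%, Northgate 3/9 = 33.3% → Jefferson
General: Jefferson 34/50 = 68.0%, Northgate 19/33 = 57.6% → Jefferson
Honors: Jefferson 9/12 = 75.0%, Northgate 64/99 = 64.6% → Jefferson
Jefferson has the higher rate in all 3 groups.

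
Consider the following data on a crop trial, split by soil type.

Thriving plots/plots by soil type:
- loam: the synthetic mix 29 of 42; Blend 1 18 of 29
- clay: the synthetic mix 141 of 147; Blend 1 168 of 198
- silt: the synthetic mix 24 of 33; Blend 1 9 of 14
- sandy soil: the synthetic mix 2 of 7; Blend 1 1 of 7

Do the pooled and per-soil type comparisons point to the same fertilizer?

Yes

Loam: the synthetic mix 29/42 = 69.0%, Blend 1 18/29 = 62.1% → the synthetic mix
Clay: the synthetic mix 141/147 = 95.9%, Blend 1 168/198 = 84.8% → the synthetic mix
Silt: the synthetic mix 24/33 = 72.7%, Blend 1 9/14 = 64.3% → the synthetic mix
Sandy soil: the synthetic mix 2/7 = 28.6%, Blend 1 1/7 = 14.3% → the synthetic mix
Overall: the synthetic mix 196/229 = 85.6%, Blend 1 196/248 = 79.0% → the synthetic mix
The synthetic mix wins overall and in every soil group — no reversal.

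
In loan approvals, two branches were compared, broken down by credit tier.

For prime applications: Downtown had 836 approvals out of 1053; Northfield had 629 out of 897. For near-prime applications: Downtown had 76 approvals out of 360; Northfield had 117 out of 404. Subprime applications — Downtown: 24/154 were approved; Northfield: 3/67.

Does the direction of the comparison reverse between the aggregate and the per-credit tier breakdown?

Prime: Downtown 836/1053 = 79.4%, Northfield 629/897 = 70.1% → Downtown
Near-prime: Downtown 76/360 = 21.1%, Northfield 117/404 = 29.0% → Northfield
Subprime: Downtown 24/154 = 15.6%, Northfield 3/67 = 4.5% → Downtown
Overall: Downtown 936/1567 = 59.7%, Northfield 749/1368 = 54.8% → Downtown
Neither sweeps: Downtown wins 2 of 3 groups, Northfield wins 1. Downtown wins overall but not every group — no Simpson reversal.

No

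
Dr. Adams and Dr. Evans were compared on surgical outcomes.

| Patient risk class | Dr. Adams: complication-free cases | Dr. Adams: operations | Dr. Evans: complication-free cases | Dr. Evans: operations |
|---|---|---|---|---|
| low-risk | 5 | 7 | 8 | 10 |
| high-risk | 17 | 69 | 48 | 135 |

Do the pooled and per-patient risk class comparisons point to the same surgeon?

Low-risk: Dr. Adams 5/7 = 71.4%, Dr. Evans 8/10 = 80.0% → Dr. Evans
High-risk: Dr. Adams 17/69 = 24.6%, Dr. Evans 48/135 = 35.6% → Dr. Evans
Overall: Dr. Adams 22/76 = 28.9%, Dr. Evans 56/145 = 38.6% → Dr. Evans
Dr. Evans wins overall and in every patient risk group — no reversal.

Yes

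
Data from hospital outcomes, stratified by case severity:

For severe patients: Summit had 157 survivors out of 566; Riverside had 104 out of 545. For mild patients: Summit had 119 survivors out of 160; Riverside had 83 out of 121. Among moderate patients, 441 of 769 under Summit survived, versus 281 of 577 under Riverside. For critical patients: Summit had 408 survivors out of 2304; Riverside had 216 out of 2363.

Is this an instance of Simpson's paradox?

Severe: Summit 157/566 = 27.7%, Riverside 104/545 = 19.1% → Summit
Mild: Summit 119/160 = 74.4%, Riverside 83/121 = 68.6% → Summit
Moderate: Summit 441/769 = 57.3%, Riverside 281/577 = 48.7% → Summit
Critical: Summit 408/2304 = 17.7%, Riverside 216/2363 = 9.1% → Summit
Overall: Summit 1125/3799 = 29.6%, Riverside 684/3606 = 19.0% → Summit
Summit wins overall and in every case group — no reversal.

No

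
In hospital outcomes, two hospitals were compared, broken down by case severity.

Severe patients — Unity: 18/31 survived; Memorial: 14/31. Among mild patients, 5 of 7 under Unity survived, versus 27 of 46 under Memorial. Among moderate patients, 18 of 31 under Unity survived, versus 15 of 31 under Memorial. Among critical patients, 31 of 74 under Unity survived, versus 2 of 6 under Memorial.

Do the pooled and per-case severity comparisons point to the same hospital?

No

Severe: Unity 18/31 = 58.1%, Memorial 14/31 = 45.2% → Unity
Mild: Unity 5/7 = 71.4%, Memorial 27/46 = 58.7% → Unity
Moderate: Unity 18/31 = 58.1%, Memorial 15/31 = 48.4% → Unity
Critical: Unity 31/74 = 41.9%, Memorial 2/6 = 33.3% → Unity
Overall: Unity 72/143 = 50.3%, Memorial 58/114 = 50.9% → Memorial
Unity wins each case group but Memorial wins overall — the comparison reverses. Unity's patients skew toward critical, which has a lower base rate.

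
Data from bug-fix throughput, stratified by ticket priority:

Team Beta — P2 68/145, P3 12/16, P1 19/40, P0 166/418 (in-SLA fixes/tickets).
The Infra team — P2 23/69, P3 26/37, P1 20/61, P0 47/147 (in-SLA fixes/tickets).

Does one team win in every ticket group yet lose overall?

No

P2: Team Beta 68/145 = 46.9%, the Infra team 23/69 = 33.3% → Team Beta
P3: Team Beta 12/16 = 75.0%, the Infra team 26/37 = 70.3% → Team Beta
P1: Team Beta 19/40 = 47.5%, the Infra team 20/61 = 32.8% → Team Beta
P0: Team Beta 166/418 = 39.7%, the Infra team 47/147 = 32.0% → Team Beta
Overall: Team Beta 265/619 = 42.8%, the Infra team 116/314 = 36.9% → Team Beta
Team Beta wins overall and in every ticket group — no reversal.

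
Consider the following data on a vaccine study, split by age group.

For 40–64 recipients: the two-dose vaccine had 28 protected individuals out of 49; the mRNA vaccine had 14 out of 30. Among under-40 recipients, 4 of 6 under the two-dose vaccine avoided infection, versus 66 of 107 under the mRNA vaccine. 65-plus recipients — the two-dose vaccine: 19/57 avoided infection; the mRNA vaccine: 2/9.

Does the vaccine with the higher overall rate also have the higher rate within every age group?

No

40–64: the two-dose vaccine 28/49 = 57.1%, the mRNA vaccine 14/30 = 46.7% → the two-dose vaccine
Under-40: the two-dose vaccine 4/6 = 66.7%, the mRNA vaccine 66/107 = 61.7% → the two-dose vaccine
65-plus: the two-dose vaccine 19/57 = 33.3%, the mRNA vaccine 2/9 = 22.2% → the two-dose vaccine
Overall: the two-dose vaccine 51/112 = 45.5%, the mRNA vaccine 82/146 = 56.2% → the mRNA vaccine
The two-dose vaccine wins each age group but the mRNA vaccine wins overall — the comparison reverses. The two-dose vaccine's recipients skew toward 65-plus, which has a lower base rate.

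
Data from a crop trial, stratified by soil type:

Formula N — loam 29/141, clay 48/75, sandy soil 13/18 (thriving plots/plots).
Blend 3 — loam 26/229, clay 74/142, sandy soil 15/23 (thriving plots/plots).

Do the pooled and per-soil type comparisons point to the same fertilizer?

Loam: Formula N 29/141 = 20.6%, Blend 3 26/229 = 11.4% → Formula N
Clay: Formula N 48/75 = 64.0%, Blend 3 74/142 = 52.1% → Formula N
Sandy soil: Formula N 13/18 = 72.2%, Blend 3 15/23 = 65.2% → Formula N
Overall: Formula N 90/234 = 38.5%, Blend 3 115/394 = 29.2% → Formula N
Formula N wins overall and in every soil group — no reversal.

Yes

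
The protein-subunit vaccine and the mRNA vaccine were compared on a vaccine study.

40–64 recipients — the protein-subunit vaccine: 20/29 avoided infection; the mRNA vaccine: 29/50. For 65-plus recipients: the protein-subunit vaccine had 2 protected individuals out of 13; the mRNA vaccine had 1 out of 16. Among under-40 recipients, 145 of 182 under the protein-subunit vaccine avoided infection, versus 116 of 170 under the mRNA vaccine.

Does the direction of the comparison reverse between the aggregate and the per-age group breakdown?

No

40–64: the protein-subunit vaccine 20/29 = 69.0%, the mRNA vaccine 29/50 = 58.0% → the protein-subunit vaccine
65-plus: the protein-subunit vaccine 2/13 = 15.4%, the mRNA vaccine 1/16 = 6.2% → the protein-subunit vaccine
Under-40: the protein-subunit vaccine 145/182 = 79.7%, the mRNA vaccine 116/170 = 68.2% → the protein-subunit vaccine
Overall: the protein-subunit vaccine 167/224 = 74.6%, the mRNA vaccine 146/236 = 61.9% → the protein-subunit vaccine
The protein-subunit vaccine wins overall and in every age group — no reversal.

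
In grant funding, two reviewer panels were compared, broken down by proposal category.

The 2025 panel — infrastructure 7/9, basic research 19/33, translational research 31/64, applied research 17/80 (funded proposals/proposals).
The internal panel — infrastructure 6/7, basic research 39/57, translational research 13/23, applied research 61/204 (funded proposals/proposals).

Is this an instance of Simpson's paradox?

Infrastructure: the 2025 panel 7/9 = 77.8%, the internal panel 6/7 = 85.7% → the internal panel
Basic research: the 2025 panel 19/33 = 57.6%, the internal panel 39/57 = 68.4% → the internal panel
Translational research: the 2025 panel 31/64 = 48.4%, the internal panel 13/23 = 56.5% → the internal panel
Applied research: the 2025 panel 17/80 = 21.2%, the internal panel 61/204 = 29.9% → the internal panel
Overall: the 2025 panel 74/186 = 39.8%, the internal panel 119/291 = 40.9% → the internal panel
The internal panel wins overall and in every proposal group — no reversal.

No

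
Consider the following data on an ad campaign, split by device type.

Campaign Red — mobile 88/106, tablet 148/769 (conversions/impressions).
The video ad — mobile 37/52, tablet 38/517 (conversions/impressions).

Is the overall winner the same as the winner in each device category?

Mobile: Campaign Red 88/106 = 83.0%, the video ad 37/52 = 71.2% → Campaign Red
Tablet: Campaign Red 148/769 = 19.2%, the video ad 38/517 = 7.4% → Campaign Red
Overall: Campaign Red 236/875 = 27.0%, the video ad 75/569 = 13.2% → Campaign Red
Campaign Red wins overall and in every device group — no reversal.

Yes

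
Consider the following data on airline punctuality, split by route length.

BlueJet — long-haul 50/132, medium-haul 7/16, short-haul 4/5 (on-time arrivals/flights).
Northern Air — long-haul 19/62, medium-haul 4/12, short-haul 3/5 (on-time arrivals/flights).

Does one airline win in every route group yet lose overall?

Long-haul: BlueJet 50/132 = 37.9%, Northern Air 19/62 = 30.6% → BlueJet
Medium-haul: BlueJet 7/16 = 43.8%, Northern Air 4/12 = 33.3% → BlueJet
Short-haul: BlueJet 4/5 = 80.0%, Northern Air 3/5 = 60.0% → BlueJet
Overall: BlueJet 61/153 = 39.9%, Northern Air 26/79 = 32.9% → BlueJet
BlueJet wins overall and in every route group — no reversal.

No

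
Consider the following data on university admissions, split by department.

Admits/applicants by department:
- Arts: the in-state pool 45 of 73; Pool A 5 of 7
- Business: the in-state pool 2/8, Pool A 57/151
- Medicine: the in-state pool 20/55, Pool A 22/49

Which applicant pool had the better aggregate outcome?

Arts: the in-state pool 45/73 = 61.6%, Pool A 5/7 = 71.4% → Pool A
Business: the in-state pool 2/8 = 25.0%, Pool A 57/151 = 37.7% → Pool A
Medicine: the in-state pool 20/55 = 36.4%, Pool A 22/49 = 44.9% → Pool A
Overall: the in-state pool 67/136 = 49.3%, Pool A 84/207 = 40.6% → the in-state pool
(Pool A wins every department group but the in-state pool wins overall — Pool A's applicants skew toward the low-rate Business group.)

the in-state pool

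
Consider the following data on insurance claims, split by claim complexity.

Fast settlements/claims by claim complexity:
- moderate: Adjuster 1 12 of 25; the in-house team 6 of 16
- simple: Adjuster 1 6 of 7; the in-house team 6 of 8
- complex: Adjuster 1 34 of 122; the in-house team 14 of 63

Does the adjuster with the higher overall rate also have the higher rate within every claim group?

Yes

Moderate: Adjuster 1 12/25 = 48.0%, the in-house team 6/16 = 37.5% → Adjuster 1
Simple: Adjuster 1 6/7 = 85.7%, the in-house team 6/8 = 75.0% → Adjuster 1
Complex: Adjuster 1 34/122 = 27.9%, the in-house team 14/63 = 22.2% → Adjuster 1
Overall: Adjuster 1 52/154 = 33.8%, the in-house team 26/87 = 29.9% → Adjuster 1
Adjuster 1 wins overall and in every claim group — no reversal.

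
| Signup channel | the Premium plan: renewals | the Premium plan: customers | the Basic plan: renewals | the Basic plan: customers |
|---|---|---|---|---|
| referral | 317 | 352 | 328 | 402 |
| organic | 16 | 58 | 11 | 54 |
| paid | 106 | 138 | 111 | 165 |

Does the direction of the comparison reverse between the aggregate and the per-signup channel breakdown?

Referral: the Premium plan 317/352 = 90.1%, the Basic plan 328/402 = 81.6% → the Premium plan
Organic: the Premium plan 16/58 = 27.6%, the Basic plan 11/54 = 20.4% → the Premium plan
Paid: the Premium plan 106/138 = 76.8%, the Basic plan 111/165 = 67.3% → the Premium plan
Overall: the Premium plan 439/548 = 80.1%, the Basic plan 450/621 = 72.5% → the Premium plan
The Premium plan wins overall and in every signup group — no reversal.

No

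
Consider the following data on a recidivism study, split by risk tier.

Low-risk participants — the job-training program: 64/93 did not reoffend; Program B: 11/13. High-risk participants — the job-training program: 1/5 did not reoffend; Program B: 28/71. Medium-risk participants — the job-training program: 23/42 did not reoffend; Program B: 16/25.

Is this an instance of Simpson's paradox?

Low-risk: the job-training program 64/93 = 68.8%, Program B 11/13 = 84.6% → Program B
High-risk: the job-training program 1/5 = 20.0%, Program B 28/71 = 39.4% → Program B
Medium-risk: the job-training program 23/42 = 54.8%, Program B 16/25 = 64.0% → Program B
Overall: the job-training program 88/140 = 62.9%, Program B 55/109 = 50.5% → the job-training program
Program B wins each risk group but the job-training program wins overall — the comparison reverses. Program B's participants skew toward high-risk, which has a lower base rate.

Yes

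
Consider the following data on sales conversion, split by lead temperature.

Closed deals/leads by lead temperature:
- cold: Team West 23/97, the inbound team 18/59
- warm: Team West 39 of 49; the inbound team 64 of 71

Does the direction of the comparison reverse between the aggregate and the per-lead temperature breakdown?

Cold: Team West 23/97 = 23.7%, the inbound team 18/59 = 30.5% → the inbound team
Warm: Team West 39/49 = 79.6%, the inbound team 64/71 = 90.1% → the inbound team
Overall: Team West 62/146 = 42.5%, the inbound team 82/130 = 63.1% → the inbound team
The inbound team wins overall and in every lead group — no reversal.

No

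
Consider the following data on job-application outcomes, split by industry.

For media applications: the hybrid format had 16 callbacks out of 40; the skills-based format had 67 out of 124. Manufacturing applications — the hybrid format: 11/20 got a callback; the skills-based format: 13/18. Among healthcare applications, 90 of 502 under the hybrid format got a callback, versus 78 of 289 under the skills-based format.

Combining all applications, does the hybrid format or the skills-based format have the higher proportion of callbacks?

Media: the hybrid format 16/40 = 40.0%, the skills-based format 67/124 = 54.0% → the skills-based format
Manufacturing: the hybrid format 11/20 = 55.0%, the skills-based format 13/18 = 72.2% → the skills-based format
Healthcare: the hybrid format 90/502 = 17.9%, the skills-based format 78/289 = 27.0% → the skills-based format
Overall: the hybrid format 117/562 = 20.8%, the skills-based format 158/431 = 36.7% → the skills-based format

the skills-based format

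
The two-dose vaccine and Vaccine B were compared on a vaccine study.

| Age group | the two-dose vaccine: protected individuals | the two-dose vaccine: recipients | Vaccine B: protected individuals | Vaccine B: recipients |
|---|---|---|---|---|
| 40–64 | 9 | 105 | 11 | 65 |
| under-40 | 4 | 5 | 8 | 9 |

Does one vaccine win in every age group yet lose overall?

40–64: the two-dose vaccine 9/105 = 8.6%, Vaccine B 11/65 = 16.9% → Vaccine B
Under-40: the two-dose vaccine 4/5 = 80.0%, Vaccine B 8/9 = 88.9% → Vaccine B
Overall: the two-dose vaccine 13/110 = 11.8%, Vaccine B 19/74 = 25.7% → Vaccine B
Vaccine B wins overall and in every age group — no reversal.

No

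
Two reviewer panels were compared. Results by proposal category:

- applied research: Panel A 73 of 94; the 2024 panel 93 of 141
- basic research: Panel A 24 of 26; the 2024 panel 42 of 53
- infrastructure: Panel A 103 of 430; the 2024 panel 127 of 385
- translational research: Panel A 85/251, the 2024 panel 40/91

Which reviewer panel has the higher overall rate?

the 2024 panel

Applied research: Panel A 73/94 = 77.7%, the 2024 panel 93/141 = 66.0% → Panel A
Basic research: Panel A 24/26 = 92.3%, the 2024 panel 42/53 = 79.2% → Panel A
Infrastructure: Panel A 103/430 = 24.0%, the 2024 panel 127/385 = 33.0% → the 2024 panel
Translational research: Panel A 85/251 = 33.9%, the 2024 panel 40/91 = 44.0% → the 2024 panel
Overall: Panel A 285/801 = 35.6%, the 2024 panel 302/670 = 45.1% → the 2024 panel
(Neither sweeps every proposal group, but the 2024 panel has the higher pooled rate.)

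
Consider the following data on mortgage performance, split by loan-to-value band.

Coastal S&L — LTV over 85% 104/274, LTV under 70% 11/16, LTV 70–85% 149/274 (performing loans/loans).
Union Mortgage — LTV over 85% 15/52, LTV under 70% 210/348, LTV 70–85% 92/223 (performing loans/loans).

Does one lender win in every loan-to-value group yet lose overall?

Yes

LTV over 85%: Coastal S&L 104/274 = 38.0%, Union Mortgage 15/52 = 28.8% → Coastal S&L
LTV under 70%: Coastal S&L 11/16 = 68.8%, Union Mortgage 210/348 = 60.3% → Coastal S&L
LTV 70–85%: Coastal S&L 149/274 = 54.4%, Union Mortgage 92/223 = 41.3% → Coastal S&L
Overall: Coastal S&L 264/564 = 46.8%, Union Mortgage 317/623 = 50.9% → Union Mortgage
Coastal S&L wins each loan-to-value group but Union Mortgage wins overall — the comparison reverses. Coastal S&L's loans skew toward LTV over 85%, which has a lower base rate.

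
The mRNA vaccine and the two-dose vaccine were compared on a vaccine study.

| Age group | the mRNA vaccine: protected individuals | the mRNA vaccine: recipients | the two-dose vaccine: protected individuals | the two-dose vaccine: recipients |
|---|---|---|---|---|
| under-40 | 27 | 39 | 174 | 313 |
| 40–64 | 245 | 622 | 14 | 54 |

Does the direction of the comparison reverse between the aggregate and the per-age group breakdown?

Under-40: the mRNA vaccine 27/39 = 69.2%, the two-dose vaccine 174/313 = 55.6% → the mRNA vaccine
40–64: the mRNA vaccine 245/622 = 39.4%, the two-dose vaccine 14/54 = 25.9% → the mRNA vaccine
Overall: the mRNA vaccine 272/661 = 41.1%, the two-dose vaccine 188/367 = 51.2% → the two-dose vaccine
The mRNA vaccine wins each age group but the two-dose vaccine wins overall — the comparison reverses. The mRNA vaccine's recipients skew toward 40–64, which has a lower base rate.

Yes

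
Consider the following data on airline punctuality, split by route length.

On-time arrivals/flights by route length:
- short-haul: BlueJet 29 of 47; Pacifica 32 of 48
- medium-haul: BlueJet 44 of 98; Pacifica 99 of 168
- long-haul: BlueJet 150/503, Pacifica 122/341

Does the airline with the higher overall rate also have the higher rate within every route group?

Short-haul: BlueJet 29/47 = 61.7%, Pacifica 32/48 = 66.7% → Pacifica
Medium-haul: BlueJet 44/98 = 44.9%, Pacifica 99/168 = 58.9% → Pacifica
Long-haul: BlueJet 150/503 = 29.8%, Pacifica 122/341 = 35.8% → Pacifica
Overall: BlueJet 223/648 = 34.4%, Pacifica 253/557 = 45.4% → Pacifica
Pacifica wins overall and in every route group — no reversal.

Yes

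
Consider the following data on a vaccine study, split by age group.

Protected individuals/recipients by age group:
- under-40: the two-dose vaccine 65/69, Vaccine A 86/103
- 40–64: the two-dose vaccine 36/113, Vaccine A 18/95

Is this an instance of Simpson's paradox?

No

Under-40: the two-dose vaccine 65/69 = 94.2%, Vaccine A 86/103 = 83.5% → the two-dose vaccine
40–64: the two-dose vaccine 36/113 = 31.9%, Vaccine A 18/95 = 18.9% → the two-dose vaccine
Overall: the two-dose vaccine 101/182 = 55.5%, Vaccine A 104/198 = 52.5% → the two-dose vaccine
The two-dose vaccine wins overall and in every age group — no reversal.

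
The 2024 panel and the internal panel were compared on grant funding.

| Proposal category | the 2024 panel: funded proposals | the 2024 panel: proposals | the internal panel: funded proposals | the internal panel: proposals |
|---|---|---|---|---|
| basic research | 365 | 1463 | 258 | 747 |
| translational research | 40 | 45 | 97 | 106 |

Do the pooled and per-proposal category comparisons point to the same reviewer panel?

Yes

Basic research: the 2024 panel 365/1463 = 24.9%, the internal panel 258/747 = 34.5% → the internal panel
Translational research: the 2024 panel 40/45 = 88.9%, the internal panel 97/106 = 91.5% → the internal panel
Overall: the 2024 panel 405/1508 = 26.9%, the internal panel 355/853 = 41.6% → the internal panel
The internal panel wins overall and in every proposal group — no reversal.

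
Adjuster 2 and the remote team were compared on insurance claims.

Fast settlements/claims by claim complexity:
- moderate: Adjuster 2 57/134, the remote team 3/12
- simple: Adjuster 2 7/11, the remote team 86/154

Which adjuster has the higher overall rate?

the remote team

Moderate: Adjuster 2 57/134 = 42.5%, the remote team 3/12 = 25.0% → Adjuster 2
Simple: Adjuster 2 7/11 = 63.6%, the remote team 86/154 = 55.8% → Adjuster 2
Overall: Adjuster 2 64/145 = 44.1%, the remote team 89/166 = 53.6% → the remote team
(Adjuster 2 wins every claim group but the remote team wins overall — Adjuster 2's claims skew toward the low-rate moderate group.)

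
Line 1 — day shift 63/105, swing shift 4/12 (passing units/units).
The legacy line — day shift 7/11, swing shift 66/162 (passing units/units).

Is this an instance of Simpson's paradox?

Yes

Day shift: Line 1 63/105 = 60.0%, the legacy line 7/11 = 63.6% → the legacy line
Swing shift: Line 1 4/12 = 33.3%, the legacy line 66/162 = 40.7% → the legacy line
Overall: Line 1 67/117 = 57.3%, the legacy line 73/173 = 42.2% → Line 1
The legacy line wins each shift group but Line 1 wins overall — the comparison reverses. The legacy line's units skew toward swing shift, which has a lower base rate.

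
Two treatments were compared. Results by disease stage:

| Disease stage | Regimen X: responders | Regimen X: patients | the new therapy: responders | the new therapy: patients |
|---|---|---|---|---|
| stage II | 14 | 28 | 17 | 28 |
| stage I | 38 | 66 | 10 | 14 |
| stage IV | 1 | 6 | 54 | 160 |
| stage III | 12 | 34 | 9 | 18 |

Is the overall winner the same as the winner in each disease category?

Stage II: Regimen X 14/28 = 50.0%, the new therapy 17/28 = 60.7% → the new therapy
Stage I: Regimen X 38/66 = 57.6%, the new therapy 10/14 = 71.4% → the new therapy
Stage IV: Regimen X 1/6 = 16.7%, the new therapy 54/160 = 33.8% → the new therapy
Stage III: Regimen X 12/34 = 35.3%, the new therapy 9/18 = 50.0% → the new therapy
Overall: Regimen X 65/134 = 48.5%, the new therapy 90/220 = 40.9% → Regimen X
The new therapy wins each disease group but Regimen X wins overall — the comparison reverses. The new therapy's patients skew toward stage IV, which has a lower base rate.

No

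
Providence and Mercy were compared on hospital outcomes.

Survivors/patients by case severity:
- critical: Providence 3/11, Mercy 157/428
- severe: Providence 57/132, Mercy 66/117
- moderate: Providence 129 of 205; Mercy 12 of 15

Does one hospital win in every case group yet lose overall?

Yes

Critical: Providence 3/11 = 27.3%, Mercy 157/428 = 36.7% → Mercy
Severe: Providence 57/132 = 43.2%, Mercy 66/117 = 56.4% → Mercy
Moderate: Providence 129/205 = 62.9%, Mercy 12/15 = 80.0% → Mercy
Overall: Providence 189/348 = 54.3%, Mercy 235/560 = 42.0% → Providence
Mercy wins each case group but Providence wins overall — the comparison reverses. Mercy's patients skew toward critical, which has a lower base rate.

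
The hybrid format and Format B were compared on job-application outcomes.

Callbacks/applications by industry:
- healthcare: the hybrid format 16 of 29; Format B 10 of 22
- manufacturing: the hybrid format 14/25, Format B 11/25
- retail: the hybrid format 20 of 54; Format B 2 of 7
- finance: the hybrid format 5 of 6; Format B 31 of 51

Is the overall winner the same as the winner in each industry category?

No

Healthcare: the hybrid format 16/29 = 55.2%, Format B 10/22 = 45.5% → the hybrid format
Manufacturing: the hybrid format 14/25 = 56.0%, Format B 11/25 = 44.0% → the hybrid format
Retail: the hybrid format 20/54 = 37.0%, Format B 2/7 = 28.6% → the hybrid format
Finance: the hybrid format 5/6 = 83.3%, Format B 31/51 = 60.8% → the hybrid format
Overall: the hybrid format 55/114 = 48.2%, Format B 54/105 = 51.4% → Format B
The hybrid format wins each industry group but Format B wins overall — the comparison reverses. The hybrid format's applications skew toward retail, which has a lower base rate.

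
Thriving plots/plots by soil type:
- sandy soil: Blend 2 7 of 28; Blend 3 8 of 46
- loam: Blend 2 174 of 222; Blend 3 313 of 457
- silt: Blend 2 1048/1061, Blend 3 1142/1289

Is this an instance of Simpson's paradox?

Sandy soil: Blend 2 7/28 = 25.0%, Blend 3 8/46 = 17.4% → Blend 2
Loam: Blend 2 174/222 = 78.4%, Blend 3 313/457 = 68.5% → Blend 2
Silt: Blend 2 1048/1061 = 98.8%, Blend 3 1142/1289 = 88.6% → Blend 2
Overall: Blend 2 1229/1311 = 93.7%, Blend 3 1463/1792 = 81.6% → Blend 2
Blend 2 wins overall and in every soil group — no reversal.

No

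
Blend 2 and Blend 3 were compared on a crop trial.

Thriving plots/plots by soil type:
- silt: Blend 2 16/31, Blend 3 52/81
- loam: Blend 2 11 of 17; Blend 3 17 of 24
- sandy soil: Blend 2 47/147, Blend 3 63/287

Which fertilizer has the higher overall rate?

Silt: Blend 2 16/31 = 51.6%, Blend 3 52/81 = 64.2% → Blend 3
Loam: Blend 2 11/17 = 64.7%, Blend 3 17/24 = 70.8% → Blend 3
Sandy soil: Blend 2 47/147 = 32.0%, Blend 3 63/287 = 22.0% → Blend 2
Overall: Blend 2 74/195 = 37.9%, Blend 3 132/392 = 33.7% → Blend 2
(Neither sweeps every soil group, but Blend 2 has the higher pooled rate.)

Blend 2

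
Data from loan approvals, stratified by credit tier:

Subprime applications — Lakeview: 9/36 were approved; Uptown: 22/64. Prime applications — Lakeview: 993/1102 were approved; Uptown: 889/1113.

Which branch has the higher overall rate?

Lakeview

Subprime: Lakeview 9/36 = 25.0%, Uptown 22/64 = 34.4% → Uptown
Prime: Lakeview 993/1102 = 90.1%, Uptown 889/1113 = 79.9% → Lakeview
Overall: Lakeview 1002/1138 = 88.0%, Uptown 911/1177 = 77.4% → Lakeview
(Neither sweeps every credit group, but Lakeview has the higher pooled rate.)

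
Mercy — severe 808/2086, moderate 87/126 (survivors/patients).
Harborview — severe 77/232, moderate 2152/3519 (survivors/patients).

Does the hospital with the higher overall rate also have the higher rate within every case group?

Severe: Mercy 808/2086 = 38.7%, Harborview 77/232 = 33.2% → Mercy
Moderate: Mercy 87/126 = 69.0%, Harborview 2152/3519 = 61.2% → Mercy
Overall: Mercy 895/2212 = 40.5%, Harborview 2229/3751 = 59.4% → Harborview
Mercy wins each case group but Harborview wins overall — the comparison reverses. Mercy's patients skew toward severe, which has a lower base rate.

No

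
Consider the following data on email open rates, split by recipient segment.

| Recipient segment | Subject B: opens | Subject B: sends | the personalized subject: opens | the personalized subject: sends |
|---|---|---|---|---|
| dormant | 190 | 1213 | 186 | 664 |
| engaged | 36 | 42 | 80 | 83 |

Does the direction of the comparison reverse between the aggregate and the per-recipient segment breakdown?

No

Dormant: Subject B 190/1213 = 15.7%, the personalized subject 186/664 = 28.0% → the personalized subject
Engaged: Subject B 36/42 = 85.7%, the personalized subject 80/83 = 96.4% → the personalized subject
Overall: Subject B 226/1255 = 18.0%, the personalized subject 266/747 = 35.6% → the personalized subject
The personalized subject wins overall and in every recipient group — no reversal.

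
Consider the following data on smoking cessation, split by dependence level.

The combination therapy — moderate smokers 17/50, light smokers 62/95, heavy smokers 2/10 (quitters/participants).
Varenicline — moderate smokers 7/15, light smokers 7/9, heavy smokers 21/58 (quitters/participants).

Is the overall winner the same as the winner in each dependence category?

Moderate smokers: the combination therapy 17/50 = 34.0%, varenicline 7/15 = 46.7% → varenicline
Light smokers: the combination therapy 62/95 = 65.3%, varenicline 7/9 = 77.8% → varenicline
Heavy smokers: the combination therapy 2/10 = 20.0%, varenicline 21/58 = 36.2% → varenicline
Overall: the combination therapy 81/155 = 52.3%, varenicline 35/82 = 42.7% → the combination therapy
Varenicline wins each dependence group but the combination therapy wins overall — the comparison reverses. Varenicline's participants skew toward heavy smokers, which has a lower base rate.

No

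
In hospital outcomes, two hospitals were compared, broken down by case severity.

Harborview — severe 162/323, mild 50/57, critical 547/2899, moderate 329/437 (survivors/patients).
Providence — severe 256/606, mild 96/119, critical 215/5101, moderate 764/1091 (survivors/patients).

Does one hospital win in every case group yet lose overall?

Severe: Harborview 162/323 = 50.2%, Providence 256/606 = 42.2% → Harborview
Mild: Harborview 50/57 = 87.7%, Providence 96/119 = 80.7% → Harborview
Critical: Harborview 547/2899 = 18.9%, Providence 215/5101 = 4.2% → Harborview
Moderate: Harborview 329/437 = 75.3%, Providence 764/1091 = 70.0% → Harborview
Overall: Harborview 1088/3716 = 29.3%, Providence 1331/6917 = 19.2% → Harborview
Harborview wins overall and in every case group — no reversal.

No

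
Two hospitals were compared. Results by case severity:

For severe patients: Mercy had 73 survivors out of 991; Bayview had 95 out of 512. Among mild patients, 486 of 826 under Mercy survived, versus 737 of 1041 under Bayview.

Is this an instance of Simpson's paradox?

No

Severe: Mercy 73/991 = 7.4%, Bayview 95/512 = 18.6% → Bayview
Mild: Mercy 486/826 = 58.8%, Bayview 737/1041 = 70.8% → Bayview
Overall: Mercy 559/1817 = 30.8%, Bayview 832/1553 = 53.6% → Bayview
Bayview wins overall and in every case group — no reversal.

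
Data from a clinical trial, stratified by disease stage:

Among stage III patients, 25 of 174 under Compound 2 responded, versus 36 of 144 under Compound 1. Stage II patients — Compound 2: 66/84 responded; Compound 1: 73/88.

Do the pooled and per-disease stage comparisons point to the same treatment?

Yes

Stage III: Compound 2 25/174 = 14.4%, Compound 1 36/144 = 25.0% → Compound 1
Stage II: Compound 2 66/84 = 78.6%, Compound 1 73/88 = 83.0% → Compound 1
Overall: Compound 2 91/258 = 35.3%, Compound 1 109/232 = 47.0% → Compound 1
Compound 1 wins overall and in every disease group — no reversal.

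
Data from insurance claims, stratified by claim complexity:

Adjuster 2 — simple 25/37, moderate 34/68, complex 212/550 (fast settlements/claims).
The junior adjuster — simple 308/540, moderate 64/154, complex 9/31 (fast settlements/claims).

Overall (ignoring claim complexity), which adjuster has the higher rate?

the junior adjuster

Simple: Adjuster 2 25/37 = 67.6%, the junior adjuster 308/540 = 57.0% → Adjuster 2
Moderate: Adjuster 2 34/68 = 50.0%, the junior adjuster 64/154 = 41.6% → Adjuster 2
Complex: Adjuster 2 212/550 = 38.5%, the junior adjuster 9/31 = 29.0% → Adjuster 2
Overall: Adjuster 2 271/655 = 41.4%, the junior adjuster 381/725 = 52.6% → the junior adjuster
(Adjuster 2 wins every claim group but the junior adjuster wins overall — Adjuster 2's claims skew toward the low-rate complex group.)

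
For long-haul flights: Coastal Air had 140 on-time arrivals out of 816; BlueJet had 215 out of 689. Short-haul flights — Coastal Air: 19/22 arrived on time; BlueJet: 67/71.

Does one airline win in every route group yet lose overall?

No

Long-haul: Coastal Air 140/816 = 17.2%, BlueJet 215/689 = 31.2% → BlueJet
Short-haul: Coastal Air 19/22 = 86.4%, BlueJet 67/71 = 94.4% → BlueJet
Overall: Coastal Air 159/838 = 19.0%, BlueJet 282/760 = 37.1% → BlueJet
BlueJet wins overall and in every route group — no reversal.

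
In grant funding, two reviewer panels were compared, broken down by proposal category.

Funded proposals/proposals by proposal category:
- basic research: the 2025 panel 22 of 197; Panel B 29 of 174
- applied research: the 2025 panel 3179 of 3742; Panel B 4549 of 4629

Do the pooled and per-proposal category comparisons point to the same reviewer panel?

Yes

Basic research: the 2025 panel 22/197 = 11.2%, Panel B 29/174 = 16.7% → Panel B
Applied research: the 2025 panel 3179/3742 = 85.0%, Panel B 4549/4629 = 98.3% → Panel B
Overall: the 2025 panel 3201/3939 = 81.3%, Panel B 4578/4803 = 95.3% → Panel B
Panel B wins overall and in every proposal group — no reversal.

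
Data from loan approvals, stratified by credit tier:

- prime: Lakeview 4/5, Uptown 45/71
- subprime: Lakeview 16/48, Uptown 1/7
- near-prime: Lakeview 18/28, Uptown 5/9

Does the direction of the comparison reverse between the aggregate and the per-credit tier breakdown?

Prime: Lakeview 4/5 = 80.0%, Uptown 45/71 = 63.4% → Lakeview
Subprime: Lakeview 16/48 = 33.3%, Uptown 1/7 = 14.3% → Lakeview
Near-prime: Lakeview 18/28 = 64.3%, Uptown 5/9 = 55.6% → Lakeview
Overall: Lakeview 38/81 = 46.9%, Uptown 51/87 = 58.6% → Uptown
Lakeview wins each credit group but Uptown wins overall — the comparison reverses. Lakeview's applications skew toward subprime, which has a lower base rate.

Yes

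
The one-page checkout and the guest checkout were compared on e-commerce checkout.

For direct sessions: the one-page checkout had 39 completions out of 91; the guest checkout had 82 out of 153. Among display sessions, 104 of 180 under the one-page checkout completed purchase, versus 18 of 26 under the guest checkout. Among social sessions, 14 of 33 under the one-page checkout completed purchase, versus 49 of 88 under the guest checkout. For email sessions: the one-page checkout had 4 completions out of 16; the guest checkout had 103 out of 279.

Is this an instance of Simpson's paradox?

Direct: the one-page checkout 39/91 = 42.9%, the guest checkout 82/153 = 53.6% → the guest checkout
Display: the one-page checkout 104/180 = 57.8%, the guest checkout 18/26 = 69.2% → the guest checkout
Social: the one-page checkout 14/33 = 42.4%, the guest checkout 49/88 = 55.7% → the guest checkout
Email: the one-page checkout 4/16 = 25.0%, the guest checkout 103/279 = 36.9% → the guest checkout
Overall: the one-page checkout 161/320 = 50.3%, the guest checkout 252/546 = 46.2% → the one-page checkout
The guest checkout wins each traffic group but the one-page checkout wins overall — the comparison reverses. The guest checkout's sessions skew toward email, which has a lower base rate.

Yes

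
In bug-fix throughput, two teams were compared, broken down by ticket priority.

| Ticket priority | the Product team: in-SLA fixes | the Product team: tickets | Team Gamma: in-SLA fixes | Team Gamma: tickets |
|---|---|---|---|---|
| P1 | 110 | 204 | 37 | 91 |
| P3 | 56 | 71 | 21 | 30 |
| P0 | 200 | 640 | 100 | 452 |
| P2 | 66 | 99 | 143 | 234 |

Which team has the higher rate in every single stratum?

P1: the Product team 110/204 = 53.9%, Team Gamma 37/91 = 40.7% → the Product team
P3: the Product team 56/71 = 78.9%, Team Gamma 21/30 = 70.0% → the Product team
P0: the Product team 200/640 = 31.2%, Team Gamma 100/452 = 22.1% → the Product team
P2: the Product team 66/99 = 66.7%, Team Gamma 143/234 = 61.1% → the Product team
The Product team has the higher rate in all 4 groups.

the Product team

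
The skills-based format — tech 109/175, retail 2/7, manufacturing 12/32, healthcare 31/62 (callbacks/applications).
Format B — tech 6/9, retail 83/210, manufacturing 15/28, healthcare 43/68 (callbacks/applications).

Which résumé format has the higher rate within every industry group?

Format B

Tech: the skills-based format 109/175 = 62.3%, Format B 6/9 = 66.7% → Format B
Retail: the skills-based format 2/7 = 28.6%, Format B 83/210 = 39.5% → Format B
Manufacturing: the skills-based format 12/32 = 37.5%, Format B 15/28 = 53.6% → Format B
Healthcare: the skills-based format 31/62 = 50.0%, Format B 43/68 = 63.2% → Format B
Format B has the higher rate in all 4 groups.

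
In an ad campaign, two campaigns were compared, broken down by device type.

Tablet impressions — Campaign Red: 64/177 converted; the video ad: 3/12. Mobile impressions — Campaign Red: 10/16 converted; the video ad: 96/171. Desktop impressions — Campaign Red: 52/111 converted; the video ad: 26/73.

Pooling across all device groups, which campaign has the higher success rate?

the video ad

Tablet: Campaign Red 64/177 = 36.2%, the video ad 3/12 = 25.0% → Campaign Red
Mobile: Campaign Red 10/16 = 62.5%, the video ad 96/171 = 56.1% → Campaign Red
Desktop: Campaign Red 52/111 = 46.8%, the video ad 26/73 = 35.6% → Campaign Red
Overall: Campaign Red 126/304 = 41.4%, the video ad 125/256 = 48.8% → the video ad
(Campaign Red wins every device group but the video ad wins overall — Campaign Red's impressions skew toward the low-rate tablet group.)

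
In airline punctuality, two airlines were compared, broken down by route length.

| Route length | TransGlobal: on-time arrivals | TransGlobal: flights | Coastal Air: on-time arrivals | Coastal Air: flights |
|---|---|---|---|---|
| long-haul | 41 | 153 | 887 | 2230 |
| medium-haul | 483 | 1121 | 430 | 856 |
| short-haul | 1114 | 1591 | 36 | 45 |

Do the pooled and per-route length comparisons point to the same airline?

Long-haul: TransGlobal 41/153 = 26.8%, Coastal Air 887/2230 = 39.8% → Coastal Air
Medium-haul: TransGlobal 483/1121 = 43.1%, Coastal Air 430/856 = 50.2% → Coastal Air
Short-haul: TransGlobal 1114/1591 = 70.0%, Coastal Air 36/45 = 80.0% → Coastal Air
Overall: TransGlobal 1638/2865 = 57.2%, Coastal Air 1353/3131 = 43.2% → TransGlobal
Coastal Air wins each route group but TransGlobal wins overall — the comparison reverses. Coastal Air's flights skew toward long-haul, which has a lower base rate.

No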